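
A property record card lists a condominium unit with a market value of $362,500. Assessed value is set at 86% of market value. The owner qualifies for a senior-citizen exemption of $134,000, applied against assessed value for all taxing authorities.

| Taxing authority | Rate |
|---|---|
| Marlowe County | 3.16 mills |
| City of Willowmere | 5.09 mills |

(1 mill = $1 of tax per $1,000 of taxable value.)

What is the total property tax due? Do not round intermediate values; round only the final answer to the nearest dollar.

$1,466

Assessed value = $362,500 × 0.86 = $311,750
Taxable value = $311,750 − $134,000 = $177,750
Marlowe County: $177,750 × 0.00316 = $561.69
City of Willowmere: $177,750 × 0.00509 = $904.7475
Total = $561.69 + $904.7475 = $1,466.4375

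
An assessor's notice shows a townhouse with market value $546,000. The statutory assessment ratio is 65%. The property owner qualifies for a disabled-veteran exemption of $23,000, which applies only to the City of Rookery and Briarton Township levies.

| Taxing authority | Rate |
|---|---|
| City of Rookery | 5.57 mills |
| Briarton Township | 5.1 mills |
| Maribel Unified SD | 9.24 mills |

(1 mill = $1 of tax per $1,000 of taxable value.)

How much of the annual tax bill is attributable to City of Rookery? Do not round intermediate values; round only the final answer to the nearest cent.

$1,848.68

Assessed value = $546,000 × 0.65 = $354,900
City of Rookery taxable value = $354,900 − $23,000 = $331,900
City of Rookery levy = $331,900 × 0.00557 = $1,848.683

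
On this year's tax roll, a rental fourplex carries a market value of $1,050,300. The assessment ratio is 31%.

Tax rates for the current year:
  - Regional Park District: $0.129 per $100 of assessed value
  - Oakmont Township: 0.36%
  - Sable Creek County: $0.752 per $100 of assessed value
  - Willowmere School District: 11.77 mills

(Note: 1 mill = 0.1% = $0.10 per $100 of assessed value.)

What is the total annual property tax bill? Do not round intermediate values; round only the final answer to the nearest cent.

$7,872.84

Assessed value = $1,050,300 × 0.31 = $325,593
Regional Park District: $325,593 × 0.00129 = $420.01497
Oakmont Township: $325,593 × 0.0036 = $1,172.1348
Sable Creek County: $325,593 × 0.00752 = $2,448.45936
Willowmere School District: $325,593 × 0.01177 = $3,832.22961
Total = $7,872.83874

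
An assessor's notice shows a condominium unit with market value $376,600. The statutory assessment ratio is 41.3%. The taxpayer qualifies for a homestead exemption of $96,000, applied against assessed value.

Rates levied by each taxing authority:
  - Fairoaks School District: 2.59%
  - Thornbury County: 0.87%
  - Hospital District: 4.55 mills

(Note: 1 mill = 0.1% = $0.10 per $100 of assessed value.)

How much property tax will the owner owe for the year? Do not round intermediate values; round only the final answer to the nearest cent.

Assessed value = $376,600 × 0.413 = $155,535.8
Taxable value = $155,535.8 − $96,000 = $59,535.8
Fairoaks School District: $59,535.8 × 0.0259 = $1,541.97722
Thornbury County: $59,535.8 × 0.0087 = $517.96146
Hospital District: $59,535.8 × 0.00455 = $270.88789
Total = $2,330.82657

$2,330.83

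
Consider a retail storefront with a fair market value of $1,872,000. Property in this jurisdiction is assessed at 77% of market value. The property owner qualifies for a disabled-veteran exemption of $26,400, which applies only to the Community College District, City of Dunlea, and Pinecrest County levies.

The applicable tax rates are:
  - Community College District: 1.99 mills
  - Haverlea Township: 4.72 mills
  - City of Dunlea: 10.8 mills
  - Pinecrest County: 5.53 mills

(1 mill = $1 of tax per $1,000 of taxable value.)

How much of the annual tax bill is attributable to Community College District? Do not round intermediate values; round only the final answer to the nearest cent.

Assessed value = $1,872,000 × 0.77 = $1,441,440
Community College District taxable value = $1,441,440 − $26,400 = $1,415,040
Community College District levy = $1,415,040 × 0.00199 = $2,815.9296

$2,815.93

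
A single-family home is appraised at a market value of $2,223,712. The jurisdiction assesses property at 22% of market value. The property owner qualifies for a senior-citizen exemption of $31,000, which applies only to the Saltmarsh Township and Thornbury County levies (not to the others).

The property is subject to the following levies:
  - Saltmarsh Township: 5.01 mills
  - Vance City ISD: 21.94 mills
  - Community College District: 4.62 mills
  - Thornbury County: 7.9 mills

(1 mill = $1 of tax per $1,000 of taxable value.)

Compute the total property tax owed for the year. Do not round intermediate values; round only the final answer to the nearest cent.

$18,909.17

Assessed value = $2,223,712 × 0.22 = $489,216.64
Saltmarsh Township: ($489,216.64 − $31,000) × 0.00501 = $458,216.64 × 0.00501 = $2,295.6653664
Vance City ISD: $489,216.64 × 0.02194 = $10,733.4130816
Community College District: $489,216.64 × 0.00462 = $2,260.1808768
Thornbury County: ($489,216.64 − $31,000) × 0.0079 = $458,216.64 × 0.0079 = $3,619.911456
Total = $18,909.1707808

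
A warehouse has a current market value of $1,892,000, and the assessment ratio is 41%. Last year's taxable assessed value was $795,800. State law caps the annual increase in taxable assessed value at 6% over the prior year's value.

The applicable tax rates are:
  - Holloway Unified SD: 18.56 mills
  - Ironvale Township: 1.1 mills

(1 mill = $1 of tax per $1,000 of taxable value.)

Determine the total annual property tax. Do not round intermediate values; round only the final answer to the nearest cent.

$15,250.66

Uncapped assessed value = $1,892,000 × 0.41 = $775,720
Cap limit = $795,800 × 1.06 = $843,548
Taxable assessed value = min($775,720, $843,548) = $775,720 (cap does not bind)
Holloway Unified SD: $775,720 × 0.01856 = $14,397.3632
Ironvale Township: $775,720 × 0.0011 = $853.292
Total = $15,250.6552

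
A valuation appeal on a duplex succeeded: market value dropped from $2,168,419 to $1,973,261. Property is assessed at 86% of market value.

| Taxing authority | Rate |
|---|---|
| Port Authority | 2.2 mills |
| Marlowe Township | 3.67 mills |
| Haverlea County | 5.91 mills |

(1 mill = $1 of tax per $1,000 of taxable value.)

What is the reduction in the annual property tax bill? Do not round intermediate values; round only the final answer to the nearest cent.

Old assessed value = $2,168,419 × 0.86 = $1,864,840.34
New assessed value = $1,973,261 × 0.86 = $1,697,004.46
Combined rate = 0.0022 + 0.00367 + 0.00591 = 0.01178
Old tax = $1,864,840.34 × 0.01178 = $21,967.8192052
New tax = $1,697,004.46 × 0.01178 = $19,990.7125388
Reduction = $21,967.8192052 − $19,990.7125388 = $1,977.1066664

$1,977.11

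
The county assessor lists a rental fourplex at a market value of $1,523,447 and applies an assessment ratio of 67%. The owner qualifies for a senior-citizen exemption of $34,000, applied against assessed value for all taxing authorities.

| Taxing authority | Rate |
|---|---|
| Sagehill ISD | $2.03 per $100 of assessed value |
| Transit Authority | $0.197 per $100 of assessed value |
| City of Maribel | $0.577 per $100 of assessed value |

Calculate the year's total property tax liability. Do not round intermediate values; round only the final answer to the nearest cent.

$27,667.33

Assessed value = $1,523,447 × 0.67 = $1,020,709.49
Taxable value = $1,020,709.49 − $34,000 = $986,709.49
Sagehill ISD: $986,709.49 × 0.0203 = $20,030.202647
Transit Authority: $986,709.49 × 0.00197 = $1,943.8176953
City of Maribel: $986,709.49 × 0.00577 = $5,693.3137573
Total = $20,030.202647 + $1,943.8176953 + $5,693.3137573 = $27,667.3340996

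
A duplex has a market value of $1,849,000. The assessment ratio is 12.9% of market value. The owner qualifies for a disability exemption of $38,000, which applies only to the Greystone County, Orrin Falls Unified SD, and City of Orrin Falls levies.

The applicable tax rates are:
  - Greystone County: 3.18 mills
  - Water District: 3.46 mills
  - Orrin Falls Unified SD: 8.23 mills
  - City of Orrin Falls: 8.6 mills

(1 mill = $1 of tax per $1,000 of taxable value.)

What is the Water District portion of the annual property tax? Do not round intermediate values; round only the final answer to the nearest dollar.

Assessed value = $1,849,000 × 0.129 = $238,521
Water District taxable value = $238,521 (exemption does not apply)
Water District levy = $238,521 × 0.00346 = $825.28266

$825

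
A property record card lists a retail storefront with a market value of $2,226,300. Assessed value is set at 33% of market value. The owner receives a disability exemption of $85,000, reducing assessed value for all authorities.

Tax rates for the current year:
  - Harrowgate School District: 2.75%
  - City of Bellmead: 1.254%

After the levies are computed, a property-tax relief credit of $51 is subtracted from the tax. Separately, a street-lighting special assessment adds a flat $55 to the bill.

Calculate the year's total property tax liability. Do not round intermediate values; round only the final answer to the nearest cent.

Assessed value = $2,226,300 × 0.33 = $734,679
Taxable value = $734,679 − $85,000 = $649,679
Harrowgate School District: $649,679 × 0.0275 = $17,866.1725
City of Bellmead: $649,679 × 0.01254 = $8,146.97466
Levies subtotal = $26,013.14716
After credit = $26,013.14716 − $51 = $25,962.14716
Total = $25,962.14716 + $55 = $26,017.14716

$26,017.15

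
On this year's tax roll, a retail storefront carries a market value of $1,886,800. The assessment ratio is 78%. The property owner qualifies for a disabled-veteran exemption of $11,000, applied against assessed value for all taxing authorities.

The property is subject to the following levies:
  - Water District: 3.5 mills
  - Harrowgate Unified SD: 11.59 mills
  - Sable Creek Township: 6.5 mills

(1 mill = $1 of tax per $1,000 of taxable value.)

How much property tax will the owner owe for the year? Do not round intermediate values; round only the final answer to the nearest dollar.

$31,537

Assessed value = $1,886,800 × 0.78 = $1,471,704
Taxable value = $1,471,704 − $11,000 = $1,460,704
Water District: $1,460,704 × 0.0035 = $5,112.464
Harrowgate Unified SD: $1,460,704 × 0.01159 = $16,929.55936
Sable Creek Township: $1,460,704 × 0.0065 = $9,494.576
Total = $5,112.464 + $16,929.55936 + $9,494.576 = $31,536.59936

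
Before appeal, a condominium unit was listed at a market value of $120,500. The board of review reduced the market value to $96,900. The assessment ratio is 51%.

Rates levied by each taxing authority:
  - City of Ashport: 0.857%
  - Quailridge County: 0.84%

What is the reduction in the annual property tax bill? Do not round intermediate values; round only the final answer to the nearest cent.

Old assessed value = $120,500 × 0.51 = $61,455
New assessed value = $96,900 × 0.51 = $49,419
Combined rate = 0.00857 + 0.0084 = 0.01697
Old tax = $61,455 × 0.01697 = $1,042.89135
New tax = $49,419 × 0.01697 = $838.64043
Reduction = $1,042.89135 − $838.64043 = $204.25092

$204.25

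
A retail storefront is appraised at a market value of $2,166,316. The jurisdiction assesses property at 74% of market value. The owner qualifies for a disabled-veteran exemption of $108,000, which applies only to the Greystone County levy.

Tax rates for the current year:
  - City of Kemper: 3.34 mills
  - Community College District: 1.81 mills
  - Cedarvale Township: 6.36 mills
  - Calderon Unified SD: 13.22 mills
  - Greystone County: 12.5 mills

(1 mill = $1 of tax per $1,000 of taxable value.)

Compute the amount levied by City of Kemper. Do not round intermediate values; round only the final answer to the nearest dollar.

$5,354

Assessed value = $2,166,316 × 0.74 = $1,603,073.84
City of Kemper taxable value = $1,603,073.84 (exemption does not apply)
City of Kemper levy = $1,603,073.84 × 0.00334 = $5,354.2666256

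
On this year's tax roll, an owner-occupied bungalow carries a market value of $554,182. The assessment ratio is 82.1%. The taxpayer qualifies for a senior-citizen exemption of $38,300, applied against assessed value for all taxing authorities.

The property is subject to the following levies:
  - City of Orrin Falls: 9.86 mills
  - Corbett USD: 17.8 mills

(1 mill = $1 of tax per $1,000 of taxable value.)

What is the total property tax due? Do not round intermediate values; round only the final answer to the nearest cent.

$11,525.46

Assessed value = $554,182 × 0.821 = $454,983.422
Taxable value = $454,983.422 − $38,300 = $416,683.422
City of Orrin Falls: $416,683.422 × 0.00986 = $4,108.49854092
Corbett USD: $416,683.422 × 0.0178 = $7,416.9649116
Total = $4,108.49854092 + $7,416.9649116 = $11,525.46345252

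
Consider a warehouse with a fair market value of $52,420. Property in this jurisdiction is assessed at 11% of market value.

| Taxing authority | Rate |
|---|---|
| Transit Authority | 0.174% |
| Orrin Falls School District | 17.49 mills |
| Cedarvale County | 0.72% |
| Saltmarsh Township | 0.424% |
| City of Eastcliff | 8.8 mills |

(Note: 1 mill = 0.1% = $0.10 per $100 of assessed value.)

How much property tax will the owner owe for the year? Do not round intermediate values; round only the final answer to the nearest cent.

$227.59

Assessed value = $52,420 × 0.11 = $5,766.2
Transit Authority: $5,766.2 × 0.00174 = $10.033188
Orrin Falls School District: $5,766.2 × 0.01749 = $100.850838
Cedarvale County: $5,766.2 × 0.0072 = $41.51664
Saltmarsh Township: $5,766.2 × 0.00424 = $24.448688
City of Eastcliff: $5,766.2 × 0.0088 = $50.74256
Total = $227.591914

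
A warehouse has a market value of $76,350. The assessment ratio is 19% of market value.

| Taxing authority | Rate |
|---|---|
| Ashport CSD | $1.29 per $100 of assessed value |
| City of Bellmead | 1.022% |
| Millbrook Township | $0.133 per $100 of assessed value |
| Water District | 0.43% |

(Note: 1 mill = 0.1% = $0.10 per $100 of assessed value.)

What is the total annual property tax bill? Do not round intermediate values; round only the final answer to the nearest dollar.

Assessed value = $76,350 × 0.19 = $14,506.5
Ashport CSD: $14,506.5 × 0.0129 = $187.13385
City of Bellmead: $14,506.5 × 0.01022 = $148.25643
Millbrook Township: $14,506.5 × 0.00133 = $19.293645
Water District: $14,506.5 × 0.0043 = $62.37795
Total = $417.061875

$417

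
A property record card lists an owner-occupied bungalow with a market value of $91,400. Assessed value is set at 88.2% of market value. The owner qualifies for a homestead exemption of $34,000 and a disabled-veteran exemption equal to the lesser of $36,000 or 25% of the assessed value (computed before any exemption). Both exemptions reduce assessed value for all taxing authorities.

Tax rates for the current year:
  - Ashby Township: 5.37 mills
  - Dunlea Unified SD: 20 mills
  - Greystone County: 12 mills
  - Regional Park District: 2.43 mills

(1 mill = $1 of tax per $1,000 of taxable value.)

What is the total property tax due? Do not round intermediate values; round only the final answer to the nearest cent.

$1,053.15

Assessed value = $91,400 × 0.882 = $80,614.8
Disabled-veteran exemption = min($36,000, 25% × $80,614.8) = min($36,000, $20,153.7) = $20,153.7 (percentage binds)
Taxable value = $80,614.8 − $34,000 − $20,153.7 = $26,461.1
Ashby Township: $26,461.1 × 0.00537 = $142.096107
Dunlea Unified SD: $26,461.1 × 0.02 = $529.222
Greystone County: $26,461.1 × 0.012 = $317.5332
Regional Park District: $26,461.1 × 0.00243 = $64.300473
Total = $1,053.15178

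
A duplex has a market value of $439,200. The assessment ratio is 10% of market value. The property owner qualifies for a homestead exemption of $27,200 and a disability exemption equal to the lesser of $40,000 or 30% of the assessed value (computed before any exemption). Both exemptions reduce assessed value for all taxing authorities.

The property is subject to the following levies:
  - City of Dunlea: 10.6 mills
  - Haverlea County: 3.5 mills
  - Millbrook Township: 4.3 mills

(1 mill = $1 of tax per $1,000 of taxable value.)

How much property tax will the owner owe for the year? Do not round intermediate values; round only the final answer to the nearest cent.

Assessed value = $439,200 × 0.1 = $43,920
Disability exemption = min($40,000, 30% × $43,920) = min($40,000, $13,176) = $13,176 (percentage binds)
Taxable value = $43,920 − $27,200 − $13,176 = $3,544
City of Dunlea: $3,544 × 0.0106 = $37.5664
Haverlea County: $3,544 × 0.0035 = $12.404
Millbrook Township: $3,544 × 0.0043 = $15.2392
Total = $65.2096

$65.21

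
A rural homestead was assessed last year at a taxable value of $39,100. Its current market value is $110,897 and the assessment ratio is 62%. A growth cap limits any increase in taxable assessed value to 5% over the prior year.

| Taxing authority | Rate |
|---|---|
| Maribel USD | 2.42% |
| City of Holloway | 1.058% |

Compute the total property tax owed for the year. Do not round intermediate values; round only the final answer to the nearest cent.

Uncapped assessed value = $110,897 × 0.62 = $68,756.14
Cap limit = $39,100 × 1.05 = $41,055
Taxable assessed value = min($68,756.14, $41,055) = $41,055 (cap binds)
Maribel USD: $41,055 × 0.0242 = $993.531
City of Holloway: $41,055 × 0.01058 = $434.3619
Total = $1,427.8929

$1,427.89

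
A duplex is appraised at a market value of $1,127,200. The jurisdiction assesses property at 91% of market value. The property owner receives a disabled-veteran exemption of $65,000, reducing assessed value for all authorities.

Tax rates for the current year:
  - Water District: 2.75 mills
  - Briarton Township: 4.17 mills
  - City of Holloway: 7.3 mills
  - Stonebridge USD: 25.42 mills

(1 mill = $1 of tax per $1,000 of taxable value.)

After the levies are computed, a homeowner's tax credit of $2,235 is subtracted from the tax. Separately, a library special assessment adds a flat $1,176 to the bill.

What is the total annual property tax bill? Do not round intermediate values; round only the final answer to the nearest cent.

$37,025.21

Assessed value = $1,127,200 × 0.91 = $1,025,752
Taxable value = $1,025,752 − $65,000 = $960,752
Water District: $960,752 × 0.00275 = $2,642.068
Briarton Township: $960,752 × 0.00417 = $4,006.33584
City of Holloway: $960,752 × 0.0073 = $7,013.4896
Stonebridge USD: $960,752 × 0.02542 = $24,422.31584
Levies subtotal = $38,084.20928
After credit = $38,084.20928 − $2,235 = $35,849.20928
Total = $35,849.20928 + $1,176 = $37,025.20928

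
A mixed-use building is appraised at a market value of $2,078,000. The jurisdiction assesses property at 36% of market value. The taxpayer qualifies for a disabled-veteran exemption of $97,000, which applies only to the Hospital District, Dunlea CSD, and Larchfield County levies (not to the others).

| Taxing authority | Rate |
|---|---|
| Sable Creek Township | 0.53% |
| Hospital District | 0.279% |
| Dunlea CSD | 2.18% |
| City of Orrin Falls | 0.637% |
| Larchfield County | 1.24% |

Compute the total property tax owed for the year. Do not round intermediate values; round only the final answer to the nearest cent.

$32,813.54

Assessed value = $2,078,000 × 0.36 = $748,080
Sable Creek Township: $748,080 × 0.0053 = $3,964.824
Hospital District: ($748,080 − $97,000) × 0.00279 = $651,080 × 0.00279 = $1,816.5132
Dunlea CSD: ($748,080 − $97,000) × 0.0218 = $651,080 × 0.0218 = $14,193.544
City of Orrin Falls: $748,080 × 0.00637 = $4,765.2696
Larchfield County: ($748,080 − $97,000) × 0.0124 = $651,080 × 0.0124 = $8,073.392
Total = $32,813.5428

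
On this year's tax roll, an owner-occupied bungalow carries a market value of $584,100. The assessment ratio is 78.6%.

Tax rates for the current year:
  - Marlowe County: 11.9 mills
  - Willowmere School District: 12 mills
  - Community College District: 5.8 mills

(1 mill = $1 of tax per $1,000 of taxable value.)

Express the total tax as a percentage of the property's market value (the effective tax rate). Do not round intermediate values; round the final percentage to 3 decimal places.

2.334%

Assessed value = $584,100 × 0.786 = $459,102.6
Marlowe County: $459,102.6 × 0.0119 = $5,463.32094
Willowmere School District: $459,102.6 × 0.012 = $5,509.2312
Community College District: $459,102.6 × 0.0058 = $2,662.79508
Total tax = $13,635.34722
Effective rate = $13,635.34722 ÷ $584,100 = 2.334% of market value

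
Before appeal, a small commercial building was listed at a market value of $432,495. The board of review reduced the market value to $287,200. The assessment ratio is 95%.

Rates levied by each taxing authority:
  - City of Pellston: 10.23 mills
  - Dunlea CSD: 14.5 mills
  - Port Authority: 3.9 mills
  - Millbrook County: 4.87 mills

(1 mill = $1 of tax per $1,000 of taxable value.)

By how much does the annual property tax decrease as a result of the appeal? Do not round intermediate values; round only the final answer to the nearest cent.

$4,624.01

Old assessed value = $432,495 × 0.95 = $410,870.25
New assessed value = $287,200 × 0.95 = $272,840
Combined rate = 0.01023 + 0.0145 + 0.0039 + 0.00487 = 0.0335
Old tax = $410,870.25 × 0.0335 = $13,764.153375
New tax = $272,840 × 0.0335 = $9,140.14
Reduction = $13,764.153375 − $9,140.14 = $4,624.013375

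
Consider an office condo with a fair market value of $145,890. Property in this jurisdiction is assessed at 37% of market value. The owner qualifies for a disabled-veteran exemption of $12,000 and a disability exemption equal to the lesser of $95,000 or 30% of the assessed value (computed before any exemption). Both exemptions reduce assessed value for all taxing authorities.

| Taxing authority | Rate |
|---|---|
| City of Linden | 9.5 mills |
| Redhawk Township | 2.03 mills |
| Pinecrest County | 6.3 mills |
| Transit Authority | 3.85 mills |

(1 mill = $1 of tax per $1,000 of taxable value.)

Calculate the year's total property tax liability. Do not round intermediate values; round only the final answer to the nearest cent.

$559.03

Assessed value = $145,890 × 0.37 = $53,979.3
Disability exemption = min($95,000, 30% × $53,979.3) = min($95,000, $16,193.79) = $16,193.79 (percentage binds)
Taxable value = $53,979.3 − $12,000 − $16,193.79 = $25,785.51
City of Linden: $25,785.51 × 0.0095 = $244.962345
Redhawk Township: $25,785.51 × 0.00203 = $52.3445853
Pinecrest County: $25,785.51 × 0.0063 = $162.448713
Transit Authority: $25,785.51 × 0.00385 = $99.2742135
Total = $559.0298568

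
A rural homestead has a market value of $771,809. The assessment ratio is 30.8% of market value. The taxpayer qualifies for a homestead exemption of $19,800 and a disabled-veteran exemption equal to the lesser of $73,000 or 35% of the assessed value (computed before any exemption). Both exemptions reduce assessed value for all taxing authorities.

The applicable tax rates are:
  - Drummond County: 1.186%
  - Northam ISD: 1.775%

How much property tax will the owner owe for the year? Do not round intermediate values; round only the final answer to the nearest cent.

$4,291.00

Assessed value = $771,809 × 0.308 = $237,717.172
Disabled-veteran exemption = min($73,000, 35% × $237,717.172) = min($73,000, $83,201.0102) = $73,000 (dollar cap binds)
Taxable value = $237,717.172 − $19,800 − $73,000 = $144,917.172
Drummond County: $144,917.172 × 0.01186 = $1,718.71765992
Northam ISD: $144,917.172 × 0.01775 = $2,572.279803
Total = $4,290.99746292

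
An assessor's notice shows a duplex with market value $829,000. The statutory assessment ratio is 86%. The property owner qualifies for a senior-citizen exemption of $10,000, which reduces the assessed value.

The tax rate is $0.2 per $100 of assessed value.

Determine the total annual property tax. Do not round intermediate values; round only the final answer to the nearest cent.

$1,405.88

Assessed value = $829,000 × 0.86 = $712,940
Taxable value = $712,940 − $10,000 = $702,940
Tax = $702,940 × 0.002 = $1,405.88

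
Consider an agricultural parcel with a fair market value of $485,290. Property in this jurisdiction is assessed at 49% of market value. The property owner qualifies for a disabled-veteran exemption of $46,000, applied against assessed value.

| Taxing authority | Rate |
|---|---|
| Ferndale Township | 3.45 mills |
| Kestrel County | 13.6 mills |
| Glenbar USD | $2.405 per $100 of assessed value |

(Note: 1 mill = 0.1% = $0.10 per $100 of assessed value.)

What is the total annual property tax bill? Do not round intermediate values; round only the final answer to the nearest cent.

$7,882.66

Assessed value = $485,290 × 0.49 = $237,792.1
Taxable value = $237,792.1 − $46,000 = $191,792.1
Ferndale Township: $191,792.1 × 0.00345 = $661.682745
Kestrel County: $191,792.1 × 0.0136 = $2,608.37256
Glenbar USD: $191,792.1 × 0.02405 = $4,612.600005
Total = $7,882.65531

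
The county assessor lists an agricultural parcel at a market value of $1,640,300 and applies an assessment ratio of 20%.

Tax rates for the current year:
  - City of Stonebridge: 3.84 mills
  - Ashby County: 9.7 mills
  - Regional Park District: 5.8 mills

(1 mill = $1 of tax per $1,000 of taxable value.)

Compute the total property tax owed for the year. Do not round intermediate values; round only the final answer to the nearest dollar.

$6,345

Assessed value = $1,640,300 × 0.2 = $328,060
City of Stonebridge: $328,060 × 0.00384 = $1,259.7504
Ashby County: $328,060 × 0.0097 = $3,182.182
Regional Park District: $328,060 × 0.0058 = $1,902.748
Total = $1,259.7504 + $3,182.182 + $1,902.748 = $6,344.6804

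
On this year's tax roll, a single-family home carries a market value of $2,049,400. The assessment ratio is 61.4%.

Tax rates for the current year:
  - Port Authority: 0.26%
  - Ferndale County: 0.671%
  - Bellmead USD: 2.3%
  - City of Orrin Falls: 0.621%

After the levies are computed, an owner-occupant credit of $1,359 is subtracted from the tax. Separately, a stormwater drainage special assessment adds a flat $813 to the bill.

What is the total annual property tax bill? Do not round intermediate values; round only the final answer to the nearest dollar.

$47,925

Assessed value = $2,049,400 × 0.614 = $1,258,331.6
Port Authority: $1,258,331.6 × 0.0026 = $3,271.66216
Ferndale County: $1,258,331.6 × 0.00671 = $8,443.405036
Bellmead USD: $1,258,331.6 × 0.023 = $28,941.6268
City of Orrin Falls: $1,258,331.6 × 0.00621 = $7,814.239236
Levies subtotal = $48,470.933232
After credit = $48,470.933232 − $1,359 = $47,111.933232
Total = $47,111.933232 + $813 = $47,924.933232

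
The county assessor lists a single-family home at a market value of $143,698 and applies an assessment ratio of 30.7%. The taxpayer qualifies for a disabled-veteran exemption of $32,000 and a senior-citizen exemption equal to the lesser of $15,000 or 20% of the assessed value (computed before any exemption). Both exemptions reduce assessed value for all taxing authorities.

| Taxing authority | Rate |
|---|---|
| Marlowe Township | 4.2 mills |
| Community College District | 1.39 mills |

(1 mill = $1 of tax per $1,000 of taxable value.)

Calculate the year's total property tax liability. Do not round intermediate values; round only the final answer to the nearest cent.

Assessed value = $143,698 × 0.307 = $44,115.286
Senior-citizen exemption = min($15,000, 20% × $44,115.286) = min($15,000, $8,823.0572) = $8,823.0572 (percentage binds)
Taxable value = $44,115.286 − $32,000 − $8,823.0572 = $3,292.2288
Marlowe Township: $3,292.2288 × 0.0042 = $13.82736096
Community College District: $3,292.2288 × 0.00139 = $4.576198032
Total = $18.403558992

$18.40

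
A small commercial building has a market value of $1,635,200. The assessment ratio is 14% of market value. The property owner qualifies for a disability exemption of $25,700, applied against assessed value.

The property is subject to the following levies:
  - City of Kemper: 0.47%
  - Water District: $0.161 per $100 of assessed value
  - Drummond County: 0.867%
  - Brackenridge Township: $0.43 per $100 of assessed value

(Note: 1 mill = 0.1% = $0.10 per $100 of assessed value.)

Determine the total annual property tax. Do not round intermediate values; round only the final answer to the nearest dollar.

$3,918

Assessed value = $1,635,200 × 0.14 = $228,928
Taxable value = $228,928 − $25,700 = $203,228
City of Kemper: $203,228 × 0.0047 = $955.1716
Water District: $203,228 × 0.00161 = $327.19708
Drummond County: $203,228 × 0.00867 = $1,761.98676
Brackenridge Township: $203,228 × 0.0043 = $873.8804
Total = $3,918.23584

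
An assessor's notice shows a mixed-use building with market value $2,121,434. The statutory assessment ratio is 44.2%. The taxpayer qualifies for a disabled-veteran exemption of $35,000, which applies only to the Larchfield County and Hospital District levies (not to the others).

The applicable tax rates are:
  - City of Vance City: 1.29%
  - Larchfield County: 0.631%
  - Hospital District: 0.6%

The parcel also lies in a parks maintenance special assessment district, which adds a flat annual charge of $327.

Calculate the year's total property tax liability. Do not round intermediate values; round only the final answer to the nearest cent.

$23,534.91

Assessed value = $2,121,434 × 0.442 = $937,673.828
City of Vance City: $937,673.828 × 0.0129 = $12,095.9923812
Larchfield County: ($937,673.828 − $35,000) × 0.00631 = $902,673.828 × 0.00631 = $5,695.87185468
Hospital District: ($937,673.828 − $35,000) × 0.006 = $902,673.828 × 0.006 = $5,416.042968
Levies subtotal = $23,207.90720388
Total = $23,207.90720388 + $327 = $23,534.90720388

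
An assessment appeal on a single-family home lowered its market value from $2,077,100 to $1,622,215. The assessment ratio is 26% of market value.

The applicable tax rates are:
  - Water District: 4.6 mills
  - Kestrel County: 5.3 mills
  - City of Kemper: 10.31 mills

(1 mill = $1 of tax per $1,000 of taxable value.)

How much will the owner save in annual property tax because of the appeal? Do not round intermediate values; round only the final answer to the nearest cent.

Old assessed value = $2,077,100 × 0.26 = $540,046
New assessed value = $1,622,215 × 0.26 = $421,775.9
Combined rate = 0.0046 + 0.0053 + 0.01031 = 0.02021
Old tax = $540,046 × 0.02021 = $10,914.32966
New tax = $421,775.9 × 0.02021 = $8,524.090939
Reduction = $10,914.32966 − $8,524.090939 = $2,390.238721

$2,390.24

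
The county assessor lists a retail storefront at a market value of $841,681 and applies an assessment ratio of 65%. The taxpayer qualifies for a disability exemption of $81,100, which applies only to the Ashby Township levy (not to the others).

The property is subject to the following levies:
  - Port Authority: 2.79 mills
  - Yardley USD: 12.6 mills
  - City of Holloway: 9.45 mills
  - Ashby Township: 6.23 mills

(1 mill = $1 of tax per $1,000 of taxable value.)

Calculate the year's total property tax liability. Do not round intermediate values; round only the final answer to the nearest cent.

$16,492.92

Assessed value = $841,681 × 0.65 = $547,092.65
Port Authority: $547,092.65 × 0.00279 = $1,526.3884935
Yardley USD: $547,092.65 × 0.0126 = $6,893.36739
City of Holloway: $547,092.65 × 0.00945 = $5,170.0255425
Ashby Township: ($547,092.65 − $81,100) × 0.00623 = $465,992.65 × 0.00623 = $2,903.1342095
Total = $16,492.9156355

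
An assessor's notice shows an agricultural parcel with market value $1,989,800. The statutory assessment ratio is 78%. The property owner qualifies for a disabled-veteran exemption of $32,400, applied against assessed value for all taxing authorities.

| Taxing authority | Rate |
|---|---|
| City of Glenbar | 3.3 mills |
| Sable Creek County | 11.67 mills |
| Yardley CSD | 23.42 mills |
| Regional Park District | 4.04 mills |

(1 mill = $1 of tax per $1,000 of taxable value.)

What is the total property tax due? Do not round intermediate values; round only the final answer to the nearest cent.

$64,478.49

Assessed value = $1,989,800 × 0.78 = $1,552,044
Taxable value = $1,552,044 − $32,400 = $1,519,644
City of Glenbar: $1,519,644 × 0.0033 = $5,014.8252
Sable Creek County: $1,519,644 × 0.01167 = $17,734.24548
Yardley CSD: $1,519,644 × 0.02342 = $35,590.06248
Regional Park District: $1,519,644 × 0.00404 = $6,139.36176
Total = $5,014.8252 + $17,734.24548 + $35,590.06248 + $6,139.36176 = $64,478.49492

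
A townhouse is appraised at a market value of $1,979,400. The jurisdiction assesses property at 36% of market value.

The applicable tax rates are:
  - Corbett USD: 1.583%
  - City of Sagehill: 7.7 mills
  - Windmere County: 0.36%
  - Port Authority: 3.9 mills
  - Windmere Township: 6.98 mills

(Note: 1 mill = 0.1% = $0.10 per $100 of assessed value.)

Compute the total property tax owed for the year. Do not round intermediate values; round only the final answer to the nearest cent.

$27,085.32

Assessed value = $1,979,400 × 0.36 = $712,584
Corbett USD: $712,584 × 0.01583 = $11,280.20472
City of Sagehill: $712,584 × 0.0077 = $5,486.8968
Windmere County: $712,584 × 0.0036 = $2,565.3024
Port Authority: $712,584 × 0.0039 = $2,779.0776
Windmere Township: $712,584 × 0.00698 = $4,973.83632
Total = $27,085.31784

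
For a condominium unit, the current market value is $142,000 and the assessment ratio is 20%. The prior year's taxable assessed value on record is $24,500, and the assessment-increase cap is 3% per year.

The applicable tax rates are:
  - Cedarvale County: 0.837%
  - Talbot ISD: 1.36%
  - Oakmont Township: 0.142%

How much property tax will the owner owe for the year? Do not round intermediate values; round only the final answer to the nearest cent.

$590.25

Uncapped assessed value = $142,000 × 0.2 = $28,400
Cap limit = $24,500 × 1.03 = $25,235
Taxable assessed value = min($28,400, $25,235) = $25,235 (cap binds)
Cedarvale County: $25,235 × 0.00837 = $211.21695
Talbot ISD: $25,235 × 0.0136 = $343.196
Oakmont Township: $25,235 × 0.00142 = $35.8337
Total = $590.24665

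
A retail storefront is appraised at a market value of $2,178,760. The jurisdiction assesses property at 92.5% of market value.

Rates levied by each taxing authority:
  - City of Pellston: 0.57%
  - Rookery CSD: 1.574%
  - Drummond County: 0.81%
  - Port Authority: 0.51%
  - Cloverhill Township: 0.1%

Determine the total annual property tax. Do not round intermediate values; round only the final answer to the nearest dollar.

$71,827

Assessed value = $2,178,760 × 0.925 = $2,015,353
City of Pellston: $2,015,353 × 0.0057 = $11,487.5121
Rookery CSD: $2,015,353 × 0.01574 = $31,721.65622
Drummond County: $2,015,353 × 0.0081 = $16,324.3593
Port Authority: $2,015,353 × 0.0051 = $10,278.3003
Cloverhill Township: $2,015,353 × 0.001 = $2,015.353
Total = $11,487.5121 + $31,721.65622 + $16,324.3593 + $10,278.3003 + $2,015.353 = $71,827.18092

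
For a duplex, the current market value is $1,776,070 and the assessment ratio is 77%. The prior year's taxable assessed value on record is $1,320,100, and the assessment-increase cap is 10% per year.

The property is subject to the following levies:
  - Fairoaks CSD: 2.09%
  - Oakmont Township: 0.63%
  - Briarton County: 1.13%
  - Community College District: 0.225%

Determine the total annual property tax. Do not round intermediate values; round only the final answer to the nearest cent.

$55,728.64

Uncapped assessed value = $1,776,070 × 0.77 = $1,367,573.9
Cap limit = $1,320,100 × 1.1 = $1,452,110
Taxable assessed value = min($1,367,573.9, $1,452,110) = $1,367,573.9 (cap does not bind)
Fairoaks CSD: $1,367,573.9 × 0.0209 = $28,582.29451
Oakmont Township: $1,367,573.9 × 0.0063 = $8,615.71557
Briarton County: $1,367,573.9 × 0.0113 = $15,453.58507
Community College District: $1,367,573.9 × 0.00225 = $3,077.041275
Total = $55,728.636425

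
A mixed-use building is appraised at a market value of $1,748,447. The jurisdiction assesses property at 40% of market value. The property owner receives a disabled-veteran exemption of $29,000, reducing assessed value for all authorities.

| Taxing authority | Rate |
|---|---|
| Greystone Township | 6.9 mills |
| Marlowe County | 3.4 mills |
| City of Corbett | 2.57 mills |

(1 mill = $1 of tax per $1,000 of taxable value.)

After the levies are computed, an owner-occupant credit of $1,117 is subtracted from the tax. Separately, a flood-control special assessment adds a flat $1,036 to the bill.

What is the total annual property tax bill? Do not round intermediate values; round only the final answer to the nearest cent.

$8,546.78

Assessed value = $1,748,447 × 0.4 = $699,378.8
Taxable value = $699,378.8 − $29,000 = $670,378.8
Greystone Township: $670,378.8 × 0.0069 = $4,625.61372
Marlowe County: $670,378.8 × 0.0034 = $2,279.28792
City of Corbett: $670,378.8 × 0.00257 = $1,722.873516
Levies subtotal = $8,627.775156
After credit = $8,627.775156 − $1,117 = $7,510.775156
Total = $7,510.775156 + $1,036 = $8,546.775156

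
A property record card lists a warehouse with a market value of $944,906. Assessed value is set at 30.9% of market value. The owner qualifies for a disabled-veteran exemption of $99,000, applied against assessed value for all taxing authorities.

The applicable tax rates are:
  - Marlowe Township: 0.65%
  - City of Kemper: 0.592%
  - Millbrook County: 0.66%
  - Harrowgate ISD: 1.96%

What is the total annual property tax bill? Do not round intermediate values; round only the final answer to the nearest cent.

Assessed value = $944,906 × 0.309 = $291,975.954
Taxable value = $291,975.954 − $99,000 = $192,975.954
Marlowe Township: $192,975.954 × 0.0065 = $1,254.343701
City of Kemper: $192,975.954 × 0.00592 = $1,142.41764768
Millbrook County: $192,975.954 × 0.0066 = $1,273.6412964
Harrowgate ISD: $192,975.954 × 0.0196 = $3,782.3286984
Total = $1,254.343701 + $1,142.41764768 + $1,273.6412964 + $3,782.3286984 = $7,452.73134348

$7,452.73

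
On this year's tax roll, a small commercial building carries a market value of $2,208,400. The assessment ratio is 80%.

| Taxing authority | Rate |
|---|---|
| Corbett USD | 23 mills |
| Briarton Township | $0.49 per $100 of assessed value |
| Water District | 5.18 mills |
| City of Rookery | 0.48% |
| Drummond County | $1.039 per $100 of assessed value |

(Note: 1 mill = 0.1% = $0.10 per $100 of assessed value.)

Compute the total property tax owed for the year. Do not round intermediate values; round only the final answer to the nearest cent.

Assessed value = $2,208,400 × 0.8 = $1,766,720
Corbett USD: $1,766,720 × 0.023 = $40,634.56
Briarton Township: $1,766,720 × 0.0049 = $8,656.928
Water District: $1,766,720 × 0.00518 = $9,151.6096
City of Rookery: $1,766,720 × 0.0048 = $8,480.256
Drummond County: $1,766,720 × 0.01039 = $18,356.2208
Total = $85,279.5744

$85,279.57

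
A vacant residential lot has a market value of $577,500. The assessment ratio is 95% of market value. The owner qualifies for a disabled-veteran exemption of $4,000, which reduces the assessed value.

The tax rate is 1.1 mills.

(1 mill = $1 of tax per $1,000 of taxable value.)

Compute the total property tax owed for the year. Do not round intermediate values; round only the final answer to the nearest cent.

Assessed value = $577,500 × 0.95 = $548,625
Taxable value = $548,625 − $4,000 = $544,625
Tax = $544,625 × 0.0011 = $599.0875

$599.09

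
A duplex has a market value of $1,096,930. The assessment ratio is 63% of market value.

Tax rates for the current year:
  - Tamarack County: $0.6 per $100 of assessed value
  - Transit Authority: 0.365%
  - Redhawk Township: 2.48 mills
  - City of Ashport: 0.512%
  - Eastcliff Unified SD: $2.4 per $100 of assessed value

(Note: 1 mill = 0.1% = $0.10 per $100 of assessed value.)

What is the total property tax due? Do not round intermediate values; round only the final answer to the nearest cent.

Assessed value = $1,096,930 × 0.63 = $691,065.9
Tamarack County: $691,065.9 × 0.006 = $4,146.3954
Transit Authority: $691,065.9 × 0.00365 = $2,522.390535
Redhawk Township: $691,065.9 × 0.00248 = $1,713.843432
City of Ashport: $691,065.9 × 0.00512 = $3,538.257408
Eastcliff Unified SD: $691,065.9 × 0.024 = $16,585.5816
Total = $28,506.468375

$28,506.47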